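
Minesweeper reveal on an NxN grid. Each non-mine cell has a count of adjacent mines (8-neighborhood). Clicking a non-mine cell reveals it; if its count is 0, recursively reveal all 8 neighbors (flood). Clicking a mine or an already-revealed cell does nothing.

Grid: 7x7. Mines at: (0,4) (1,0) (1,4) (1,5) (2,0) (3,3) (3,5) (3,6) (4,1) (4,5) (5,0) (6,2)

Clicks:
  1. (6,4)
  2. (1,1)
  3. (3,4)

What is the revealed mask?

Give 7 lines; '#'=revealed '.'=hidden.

Click 1 (6,4) count=0: revealed 8 new [(5,3) (5,4) (5,5) (5,6) (6,3) (6,4) (6,5) (6,6)] -> total=8
Click 2 (1,1) count=2: revealed 1 new [(1,1)] -> total=9
Click 3 (3,4) count=3: revealed 1 new [(3,4)] -> total=10

Answer: .......
.#.....
.......
....#..
.......
...####
...####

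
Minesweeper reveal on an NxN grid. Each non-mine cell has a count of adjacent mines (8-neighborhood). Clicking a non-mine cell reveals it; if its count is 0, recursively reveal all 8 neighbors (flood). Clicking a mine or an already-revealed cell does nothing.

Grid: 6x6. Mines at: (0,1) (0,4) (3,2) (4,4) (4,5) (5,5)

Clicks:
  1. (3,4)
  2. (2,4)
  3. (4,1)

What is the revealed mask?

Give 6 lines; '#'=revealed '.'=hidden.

Click 1 (3,4) count=2: revealed 1 new [(3,4)] -> total=1
Click 2 (2,4) count=0: revealed 8 new [(1,3) (1,4) (1,5) (2,3) (2,4) (2,5) (3,3) (3,5)] -> total=9
Click 3 (4,1) count=1: revealed 1 new [(4,1)] -> total=10

Answer: ......
...###
...###
...###
.#....
......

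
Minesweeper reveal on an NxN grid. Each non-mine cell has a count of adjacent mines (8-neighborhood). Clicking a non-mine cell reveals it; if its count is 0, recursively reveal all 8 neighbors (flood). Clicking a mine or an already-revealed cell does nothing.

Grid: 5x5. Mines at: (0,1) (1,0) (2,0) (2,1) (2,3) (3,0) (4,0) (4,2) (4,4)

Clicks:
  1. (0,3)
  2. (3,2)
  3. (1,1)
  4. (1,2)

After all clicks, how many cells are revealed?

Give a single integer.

Answer: 8

Derivation:
Click 1 (0,3) count=0: revealed 6 new [(0,2) (0,3) (0,4) (1,2) (1,3) (1,4)] -> total=6
Click 2 (3,2) count=3: revealed 1 new [(3,2)] -> total=7
Click 3 (1,1) count=4: revealed 1 new [(1,1)] -> total=8
Click 4 (1,2) count=3: revealed 0 new [(none)] -> total=8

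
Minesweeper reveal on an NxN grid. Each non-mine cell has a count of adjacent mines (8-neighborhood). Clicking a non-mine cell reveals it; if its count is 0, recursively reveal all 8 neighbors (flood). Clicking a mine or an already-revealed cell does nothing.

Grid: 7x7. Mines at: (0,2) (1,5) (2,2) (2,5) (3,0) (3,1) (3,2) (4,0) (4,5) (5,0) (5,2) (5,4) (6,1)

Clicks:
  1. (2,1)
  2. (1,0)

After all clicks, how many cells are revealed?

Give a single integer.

Click 1 (2,1) count=4: revealed 1 new [(2,1)] -> total=1
Click 2 (1,0) count=0: revealed 5 new [(0,0) (0,1) (1,0) (1,1) (2,0)] -> total=6

Answer: 6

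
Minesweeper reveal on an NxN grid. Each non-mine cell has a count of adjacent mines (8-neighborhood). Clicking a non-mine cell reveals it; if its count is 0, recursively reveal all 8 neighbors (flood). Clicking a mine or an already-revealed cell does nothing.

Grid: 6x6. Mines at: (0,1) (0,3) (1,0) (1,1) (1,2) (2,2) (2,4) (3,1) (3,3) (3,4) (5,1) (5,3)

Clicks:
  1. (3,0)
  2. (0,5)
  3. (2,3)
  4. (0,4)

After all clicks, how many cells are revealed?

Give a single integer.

Answer: 6

Derivation:
Click 1 (3,0) count=1: revealed 1 new [(3,0)] -> total=1
Click 2 (0,5) count=0: revealed 4 new [(0,4) (0,5) (1,4) (1,5)] -> total=5
Click 3 (2,3) count=5: revealed 1 new [(2,3)] -> total=6
Click 4 (0,4) count=1: revealed 0 new [(none)] -> total=6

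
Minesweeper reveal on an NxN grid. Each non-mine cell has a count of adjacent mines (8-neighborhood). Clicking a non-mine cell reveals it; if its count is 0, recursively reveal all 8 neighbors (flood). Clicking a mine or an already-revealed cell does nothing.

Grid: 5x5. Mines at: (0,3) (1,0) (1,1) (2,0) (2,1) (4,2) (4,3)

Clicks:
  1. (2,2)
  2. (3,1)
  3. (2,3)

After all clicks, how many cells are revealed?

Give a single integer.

Answer: 10

Derivation:
Click 1 (2,2) count=2: revealed 1 new [(2,2)] -> total=1
Click 2 (3,1) count=3: revealed 1 new [(3,1)] -> total=2
Click 3 (2,3) count=0: revealed 8 new [(1,2) (1,3) (1,4) (2,3) (2,4) (3,2) (3,3) (3,4)] -> total=10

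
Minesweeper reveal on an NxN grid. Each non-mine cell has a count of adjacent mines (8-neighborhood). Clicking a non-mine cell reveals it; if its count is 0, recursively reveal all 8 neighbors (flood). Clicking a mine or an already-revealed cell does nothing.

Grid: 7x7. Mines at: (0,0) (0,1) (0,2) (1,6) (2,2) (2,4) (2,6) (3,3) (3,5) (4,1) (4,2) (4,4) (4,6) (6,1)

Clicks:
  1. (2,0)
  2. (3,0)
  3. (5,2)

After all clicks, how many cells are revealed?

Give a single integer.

Click 1 (2,0) count=0: revealed 6 new [(1,0) (1,1) (2,0) (2,1) (3,0) (3,1)] -> total=6
Click 2 (3,0) count=1: revealed 0 new [(none)] -> total=6
Click 3 (5,2) count=3: revealed 1 new [(5,2)] -> total=7

Answer: 7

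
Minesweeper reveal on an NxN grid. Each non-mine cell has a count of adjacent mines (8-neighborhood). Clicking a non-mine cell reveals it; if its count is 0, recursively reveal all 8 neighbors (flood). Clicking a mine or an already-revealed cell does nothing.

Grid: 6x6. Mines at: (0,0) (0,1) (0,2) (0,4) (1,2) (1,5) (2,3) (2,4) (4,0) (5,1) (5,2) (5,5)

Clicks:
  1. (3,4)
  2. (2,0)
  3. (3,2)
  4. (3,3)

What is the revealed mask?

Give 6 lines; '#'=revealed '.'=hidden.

Answer: ......
##....
##....
#####.
......
......

Derivation:
Click 1 (3,4) count=2: revealed 1 new [(3,4)] -> total=1
Click 2 (2,0) count=0: revealed 6 new [(1,0) (1,1) (2,0) (2,1) (3,0) (3,1)] -> total=7
Click 3 (3,2) count=1: revealed 1 new [(3,2)] -> total=8
Click 4 (3,3) count=2: revealed 1 new [(3,3)] -> total=9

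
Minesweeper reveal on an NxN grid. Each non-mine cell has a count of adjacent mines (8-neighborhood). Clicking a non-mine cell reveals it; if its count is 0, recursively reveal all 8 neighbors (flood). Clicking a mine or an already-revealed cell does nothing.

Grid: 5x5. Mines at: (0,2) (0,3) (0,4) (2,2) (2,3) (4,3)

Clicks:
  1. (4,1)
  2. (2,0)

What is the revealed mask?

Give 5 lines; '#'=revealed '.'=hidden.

Answer: ##...
##...
##...
###..
###..

Derivation:
Click 1 (4,1) count=0: revealed 12 new [(0,0) (0,1) (1,0) (1,1) (2,0) (2,1) (3,0) (3,1) (3,2) (4,0) (4,1) (4,2)] -> total=12
Click 2 (2,0) count=0: revealed 0 new [(none)] -> total=12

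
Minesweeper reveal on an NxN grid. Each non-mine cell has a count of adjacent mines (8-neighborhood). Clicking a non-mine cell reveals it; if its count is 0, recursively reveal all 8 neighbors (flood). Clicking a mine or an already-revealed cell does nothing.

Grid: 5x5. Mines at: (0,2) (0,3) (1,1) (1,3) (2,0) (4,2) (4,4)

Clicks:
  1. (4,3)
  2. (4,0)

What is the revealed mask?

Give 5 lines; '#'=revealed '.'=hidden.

Click 1 (4,3) count=2: revealed 1 new [(4,3)] -> total=1
Click 2 (4,0) count=0: revealed 4 new [(3,0) (3,1) (4,0) (4,1)] -> total=5

Answer: .....
.....
.....
##...
##.#.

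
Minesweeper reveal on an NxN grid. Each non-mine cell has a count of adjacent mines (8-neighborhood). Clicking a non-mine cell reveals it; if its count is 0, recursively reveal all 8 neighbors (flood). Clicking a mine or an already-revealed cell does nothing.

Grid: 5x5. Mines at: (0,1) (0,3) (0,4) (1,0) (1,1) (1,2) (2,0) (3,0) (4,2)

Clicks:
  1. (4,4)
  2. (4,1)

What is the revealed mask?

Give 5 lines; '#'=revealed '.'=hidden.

Click 1 (4,4) count=0: revealed 8 new [(1,3) (1,4) (2,3) (2,4) (3,3) (3,4) (4,3) (4,4)] -> total=8
Click 2 (4,1) count=2: revealed 1 new [(4,1)] -> total=9

Answer: .....
...##
...##
...##
.#.##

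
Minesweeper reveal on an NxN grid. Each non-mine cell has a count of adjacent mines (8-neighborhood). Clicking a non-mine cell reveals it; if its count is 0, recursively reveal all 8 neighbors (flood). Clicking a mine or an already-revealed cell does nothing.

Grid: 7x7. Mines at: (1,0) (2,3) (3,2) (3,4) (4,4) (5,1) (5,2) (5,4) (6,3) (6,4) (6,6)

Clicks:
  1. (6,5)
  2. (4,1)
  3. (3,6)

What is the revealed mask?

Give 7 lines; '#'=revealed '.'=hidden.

Answer: .######
.######
....###
.....##
.#...##
.....##
.....#.

Derivation:
Click 1 (6,5) count=3: revealed 1 new [(6,5)] -> total=1
Click 2 (4,1) count=3: revealed 1 new [(4,1)] -> total=2
Click 3 (3,6) count=0: revealed 21 new [(0,1) (0,2) (0,3) (0,4) (0,5) (0,6) (1,1) (1,2) (1,3) (1,4) (1,5) (1,6) (2,4) (2,5) (2,6) (3,5) (3,6) (4,5) (4,6) (5,5) (5,6)] -> total=23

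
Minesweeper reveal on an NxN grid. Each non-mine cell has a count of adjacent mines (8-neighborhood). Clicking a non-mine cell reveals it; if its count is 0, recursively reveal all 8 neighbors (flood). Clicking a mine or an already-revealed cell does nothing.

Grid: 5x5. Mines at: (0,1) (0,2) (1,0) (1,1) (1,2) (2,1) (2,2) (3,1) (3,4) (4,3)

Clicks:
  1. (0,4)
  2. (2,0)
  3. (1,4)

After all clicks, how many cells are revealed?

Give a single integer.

Answer: 7

Derivation:
Click 1 (0,4) count=0: revealed 6 new [(0,3) (0,4) (1,3) (1,4) (2,3) (2,4)] -> total=6
Click 2 (2,0) count=4: revealed 1 new [(2,0)] -> total=7
Click 3 (1,4) count=0: revealed 0 new [(none)] -> total=7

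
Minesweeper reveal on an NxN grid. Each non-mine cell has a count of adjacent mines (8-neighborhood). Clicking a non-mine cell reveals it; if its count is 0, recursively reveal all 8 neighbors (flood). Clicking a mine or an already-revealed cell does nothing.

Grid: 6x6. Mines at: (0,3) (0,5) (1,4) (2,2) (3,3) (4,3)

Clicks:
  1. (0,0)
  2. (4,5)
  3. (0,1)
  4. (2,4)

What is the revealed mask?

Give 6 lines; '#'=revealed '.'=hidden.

Click 1 (0,0) count=0: revealed 17 new [(0,0) (0,1) (0,2) (1,0) (1,1) (1,2) (2,0) (2,1) (3,0) (3,1) (3,2) (4,0) (4,1) (4,2) (5,0) (5,1) (5,2)] -> total=17
Click 2 (4,5) count=0: revealed 8 new [(2,4) (2,5) (3,4) (3,5) (4,4) (4,5) (5,4) (5,5)] -> total=25
Click 3 (0,1) count=0: revealed 0 new [(none)] -> total=25
Click 4 (2,4) count=2: revealed 0 new [(none)] -> total=25

Answer: ###...
###...
##..##
###.##
###.##
###.##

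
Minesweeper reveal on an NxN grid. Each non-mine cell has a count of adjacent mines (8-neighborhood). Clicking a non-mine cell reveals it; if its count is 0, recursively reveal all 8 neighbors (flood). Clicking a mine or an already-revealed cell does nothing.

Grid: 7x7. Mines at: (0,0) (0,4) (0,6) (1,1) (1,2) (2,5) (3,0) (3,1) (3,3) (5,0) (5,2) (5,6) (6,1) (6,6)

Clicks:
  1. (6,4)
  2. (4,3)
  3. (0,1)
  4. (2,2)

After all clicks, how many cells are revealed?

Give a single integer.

Answer: 11

Derivation:
Click 1 (6,4) count=0: revealed 9 new [(4,3) (4,4) (4,5) (5,3) (5,4) (5,5) (6,3) (6,4) (6,5)] -> total=9
Click 2 (4,3) count=2: revealed 0 new [(none)] -> total=9
Click 3 (0,1) count=3: revealed 1 new [(0,1)] -> total=10
Click 4 (2,2) count=4: revealed 1 new [(2,2)] -> total=11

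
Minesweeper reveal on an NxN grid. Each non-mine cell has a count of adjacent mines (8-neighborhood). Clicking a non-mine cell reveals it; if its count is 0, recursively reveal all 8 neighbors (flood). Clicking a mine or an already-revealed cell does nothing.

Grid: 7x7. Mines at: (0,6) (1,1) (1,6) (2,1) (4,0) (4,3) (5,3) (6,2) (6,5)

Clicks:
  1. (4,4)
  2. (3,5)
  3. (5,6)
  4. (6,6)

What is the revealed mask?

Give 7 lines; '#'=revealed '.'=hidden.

Click 1 (4,4) count=2: revealed 1 new [(4,4)] -> total=1
Click 2 (3,5) count=0: revealed 23 new [(0,2) (0,3) (0,4) (0,5) (1,2) (1,3) (1,4) (1,5) (2,2) (2,3) (2,4) (2,5) (2,6) (3,2) (3,3) (3,4) (3,5) (3,6) (4,5) (4,6) (5,4) (5,5) (5,6)] -> total=24
Click 3 (5,6) count=1: revealed 0 new [(none)] -> total=24
Click 4 (6,6) count=1: revealed 1 new [(6,6)] -> total=25

Answer: ..####.
..####.
..#####
..#####
....###
....###
......#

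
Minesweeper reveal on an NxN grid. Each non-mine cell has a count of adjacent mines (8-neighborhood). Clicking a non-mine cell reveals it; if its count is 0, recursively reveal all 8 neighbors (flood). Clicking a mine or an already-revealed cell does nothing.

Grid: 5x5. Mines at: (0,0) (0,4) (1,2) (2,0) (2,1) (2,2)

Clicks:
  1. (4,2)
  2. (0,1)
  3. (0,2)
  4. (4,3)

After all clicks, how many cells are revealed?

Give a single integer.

Click 1 (4,2) count=0: revealed 14 new [(1,3) (1,4) (2,3) (2,4) (3,0) (3,1) (3,2) (3,3) (3,4) (4,0) (4,1) (4,2) (4,3) (4,4)] -> total=14
Click 2 (0,1) count=2: revealed 1 new [(0,1)] -> total=15
Click 3 (0,2) count=1: revealed 1 new [(0,2)] -> total=16
Click 4 (4,3) count=0: revealed 0 new [(none)] -> total=16

Answer: 16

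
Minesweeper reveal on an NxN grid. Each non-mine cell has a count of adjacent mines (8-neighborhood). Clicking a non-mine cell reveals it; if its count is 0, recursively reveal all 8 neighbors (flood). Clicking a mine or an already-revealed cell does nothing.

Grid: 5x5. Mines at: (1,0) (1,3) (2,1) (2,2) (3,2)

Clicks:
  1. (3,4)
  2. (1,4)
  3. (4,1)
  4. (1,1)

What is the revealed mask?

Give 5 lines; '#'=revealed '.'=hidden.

Answer: .....
.#..#
...##
...##
.#.##

Derivation:
Click 1 (3,4) count=0: revealed 6 new [(2,3) (2,4) (3,3) (3,4) (4,3) (4,4)] -> total=6
Click 2 (1,4) count=1: revealed 1 new [(1,4)] -> total=7
Click 3 (4,1) count=1: revealed 1 new [(4,1)] -> total=8
Click 4 (1,1) count=3: revealed 1 new [(1,1)] -> total=9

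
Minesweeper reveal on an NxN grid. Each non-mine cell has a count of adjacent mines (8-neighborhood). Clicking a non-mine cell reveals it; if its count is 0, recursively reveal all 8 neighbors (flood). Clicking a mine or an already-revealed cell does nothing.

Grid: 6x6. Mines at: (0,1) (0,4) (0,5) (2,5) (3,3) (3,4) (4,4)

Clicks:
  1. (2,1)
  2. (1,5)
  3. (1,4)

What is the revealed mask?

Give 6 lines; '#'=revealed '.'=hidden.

Answer: ......
###.##
###...
###...
####..
####..

Derivation:
Click 1 (2,1) count=0: revealed 17 new [(1,0) (1,1) (1,2) (2,0) (2,1) (2,2) (3,0) (3,1) (3,2) (4,0) (4,1) (4,2) (4,3) (5,0) (5,1) (5,2) (5,3)] -> total=17
Click 2 (1,5) count=3: revealed 1 new [(1,5)] -> total=18
Click 3 (1,4) count=3: revealed 1 new [(1,4)] -> total=19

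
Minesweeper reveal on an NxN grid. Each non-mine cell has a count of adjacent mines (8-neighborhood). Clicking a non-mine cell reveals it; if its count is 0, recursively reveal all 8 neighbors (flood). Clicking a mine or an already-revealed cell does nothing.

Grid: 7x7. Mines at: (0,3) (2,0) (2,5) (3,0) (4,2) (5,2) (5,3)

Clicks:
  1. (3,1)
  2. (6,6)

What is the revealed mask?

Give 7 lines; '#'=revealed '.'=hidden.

Click 1 (3,1) count=3: revealed 1 new [(3,1)] -> total=1
Click 2 (6,6) count=0: revealed 12 new [(3,4) (3,5) (3,6) (4,4) (4,5) (4,6) (5,4) (5,5) (5,6) (6,4) (6,5) (6,6)] -> total=13

Answer: .......
.......
.......
.#..###
....###
....###
....###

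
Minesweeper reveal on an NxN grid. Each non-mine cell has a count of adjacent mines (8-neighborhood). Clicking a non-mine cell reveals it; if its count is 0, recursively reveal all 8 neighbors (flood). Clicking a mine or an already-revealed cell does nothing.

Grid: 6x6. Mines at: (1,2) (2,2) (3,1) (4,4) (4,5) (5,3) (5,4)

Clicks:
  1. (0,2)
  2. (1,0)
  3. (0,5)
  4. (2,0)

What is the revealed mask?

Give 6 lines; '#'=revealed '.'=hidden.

Answer: ######
##.###
##.###
...###
......
......

Derivation:
Click 1 (0,2) count=1: revealed 1 new [(0,2)] -> total=1
Click 2 (1,0) count=0: revealed 6 new [(0,0) (0,1) (1,0) (1,1) (2,0) (2,1)] -> total=7
Click 3 (0,5) count=0: revealed 12 new [(0,3) (0,4) (0,5) (1,3) (1,4) (1,5) (2,3) (2,4) (2,5) (3,3) (3,4) (3,5)] -> total=19
Click 4 (2,0) count=1: revealed 0 new [(none)] -> total=19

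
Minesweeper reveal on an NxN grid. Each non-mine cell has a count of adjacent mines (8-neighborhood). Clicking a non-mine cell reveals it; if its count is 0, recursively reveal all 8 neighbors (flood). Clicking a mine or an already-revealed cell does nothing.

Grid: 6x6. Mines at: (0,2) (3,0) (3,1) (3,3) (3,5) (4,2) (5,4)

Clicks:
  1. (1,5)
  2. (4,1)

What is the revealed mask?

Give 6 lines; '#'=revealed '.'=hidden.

Click 1 (1,5) count=0: revealed 9 new [(0,3) (0,4) (0,5) (1,3) (1,4) (1,5) (2,3) (2,4) (2,5)] -> total=9
Click 2 (4,1) count=3: revealed 1 new [(4,1)] -> total=10

Answer: ...###
...###
...###
......
.#....
......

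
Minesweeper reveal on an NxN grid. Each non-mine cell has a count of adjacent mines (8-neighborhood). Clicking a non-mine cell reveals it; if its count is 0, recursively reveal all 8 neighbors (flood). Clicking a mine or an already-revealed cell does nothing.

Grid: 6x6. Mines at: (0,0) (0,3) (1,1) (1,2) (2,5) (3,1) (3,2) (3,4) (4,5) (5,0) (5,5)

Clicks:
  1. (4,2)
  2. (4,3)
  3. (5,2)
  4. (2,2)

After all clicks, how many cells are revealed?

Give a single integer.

Click 1 (4,2) count=2: revealed 1 new [(4,2)] -> total=1
Click 2 (4,3) count=2: revealed 1 new [(4,3)] -> total=2
Click 3 (5,2) count=0: revealed 6 new [(4,1) (4,4) (5,1) (5,2) (5,3) (5,4)] -> total=8
Click 4 (2,2) count=4: revealed 1 new [(2,2)] -> total=9

Answer: 9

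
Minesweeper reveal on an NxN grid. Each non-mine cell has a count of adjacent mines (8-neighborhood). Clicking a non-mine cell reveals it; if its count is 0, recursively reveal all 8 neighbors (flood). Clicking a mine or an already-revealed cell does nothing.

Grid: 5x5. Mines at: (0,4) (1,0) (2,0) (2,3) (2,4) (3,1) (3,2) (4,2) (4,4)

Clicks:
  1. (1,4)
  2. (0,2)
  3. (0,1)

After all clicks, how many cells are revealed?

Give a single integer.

Answer: 7

Derivation:
Click 1 (1,4) count=3: revealed 1 new [(1,4)] -> total=1
Click 2 (0,2) count=0: revealed 6 new [(0,1) (0,2) (0,3) (1,1) (1,2) (1,3)] -> total=7
Click 3 (0,1) count=1: revealed 0 new [(none)] -> total=7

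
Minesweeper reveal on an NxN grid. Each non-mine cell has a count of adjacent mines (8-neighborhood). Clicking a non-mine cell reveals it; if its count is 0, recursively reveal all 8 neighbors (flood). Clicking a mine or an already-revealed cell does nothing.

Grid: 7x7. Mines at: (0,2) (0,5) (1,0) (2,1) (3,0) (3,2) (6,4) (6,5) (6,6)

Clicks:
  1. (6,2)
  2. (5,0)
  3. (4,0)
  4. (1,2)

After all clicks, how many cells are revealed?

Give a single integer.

Click 1 (6,2) count=0: revealed 12 new [(4,0) (4,1) (4,2) (4,3) (5,0) (5,1) (5,2) (5,3) (6,0) (6,1) (6,2) (6,3)] -> total=12
Click 2 (5,0) count=0: revealed 0 new [(none)] -> total=12
Click 3 (4,0) count=1: revealed 0 new [(none)] -> total=12
Click 4 (1,2) count=2: revealed 1 new [(1,2)] -> total=13

Answer: 13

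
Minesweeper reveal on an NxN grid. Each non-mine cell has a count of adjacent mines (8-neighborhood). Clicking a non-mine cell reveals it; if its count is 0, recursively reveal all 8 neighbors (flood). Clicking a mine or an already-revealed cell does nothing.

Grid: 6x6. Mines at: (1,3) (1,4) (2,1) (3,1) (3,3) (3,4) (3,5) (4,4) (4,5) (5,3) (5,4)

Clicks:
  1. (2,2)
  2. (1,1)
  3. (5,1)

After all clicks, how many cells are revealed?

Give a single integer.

Answer: 8

Derivation:
Click 1 (2,2) count=4: revealed 1 new [(2,2)] -> total=1
Click 2 (1,1) count=1: revealed 1 new [(1,1)] -> total=2
Click 3 (5,1) count=0: revealed 6 new [(4,0) (4,1) (4,2) (5,0) (5,1) (5,2)] -> total=8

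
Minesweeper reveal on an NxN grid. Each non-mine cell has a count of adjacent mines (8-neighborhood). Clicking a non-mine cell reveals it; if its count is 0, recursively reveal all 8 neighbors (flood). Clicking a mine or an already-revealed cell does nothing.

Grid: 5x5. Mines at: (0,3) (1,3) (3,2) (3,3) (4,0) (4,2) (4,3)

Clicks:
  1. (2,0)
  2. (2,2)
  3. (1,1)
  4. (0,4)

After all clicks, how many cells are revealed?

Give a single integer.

Click 1 (2,0) count=0: revealed 11 new [(0,0) (0,1) (0,2) (1,0) (1,1) (1,2) (2,0) (2,1) (2,2) (3,0) (3,1)] -> total=11
Click 2 (2,2) count=3: revealed 0 new [(none)] -> total=11
Click 3 (1,1) count=0: revealed 0 new [(none)] -> total=11
Click 4 (0,4) count=2: revealed 1 new [(0,4)] -> total=12

Answer: 12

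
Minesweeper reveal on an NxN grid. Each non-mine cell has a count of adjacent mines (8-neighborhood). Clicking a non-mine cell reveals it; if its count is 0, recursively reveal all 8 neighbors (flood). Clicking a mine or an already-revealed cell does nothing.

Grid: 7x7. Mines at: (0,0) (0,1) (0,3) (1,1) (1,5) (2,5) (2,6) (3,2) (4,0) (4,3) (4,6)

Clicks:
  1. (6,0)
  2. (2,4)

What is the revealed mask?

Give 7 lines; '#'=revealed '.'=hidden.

Click 1 (6,0) count=0: revealed 14 new [(5,0) (5,1) (5,2) (5,3) (5,4) (5,5) (5,6) (6,0) (6,1) (6,2) (6,3) (6,4) (6,5) (6,6)] -> total=14
Click 2 (2,4) count=2: revealed 1 new [(2,4)] -> total=15

Answer: .......
.......
....#..
.......
.......
#######
#######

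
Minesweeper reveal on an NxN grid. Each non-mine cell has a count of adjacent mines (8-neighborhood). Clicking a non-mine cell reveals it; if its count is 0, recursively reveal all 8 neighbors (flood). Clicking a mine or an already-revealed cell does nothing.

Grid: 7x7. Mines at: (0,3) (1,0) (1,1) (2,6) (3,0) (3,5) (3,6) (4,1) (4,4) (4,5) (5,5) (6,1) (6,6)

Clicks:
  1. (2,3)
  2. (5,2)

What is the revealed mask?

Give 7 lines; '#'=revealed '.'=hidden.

Answer: .......
..###..
..###..
..###..
.......
..#....
.......

Derivation:
Click 1 (2,3) count=0: revealed 9 new [(1,2) (1,3) (1,4) (2,2) (2,3) (2,4) (3,2) (3,3) (3,4)] -> total=9
Click 2 (5,2) count=2: revealed 1 new [(5,2)] -> total=10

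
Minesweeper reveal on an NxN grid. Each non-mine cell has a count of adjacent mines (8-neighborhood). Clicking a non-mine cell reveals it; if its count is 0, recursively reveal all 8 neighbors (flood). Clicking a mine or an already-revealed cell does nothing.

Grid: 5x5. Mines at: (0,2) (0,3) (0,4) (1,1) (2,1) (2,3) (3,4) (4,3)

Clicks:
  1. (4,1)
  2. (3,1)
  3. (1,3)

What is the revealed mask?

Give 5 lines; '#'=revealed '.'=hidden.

Answer: .....
...#.
.....
###..
###..

Derivation:
Click 1 (4,1) count=0: revealed 6 new [(3,0) (3,1) (3,2) (4,0) (4,1) (4,2)] -> total=6
Click 2 (3,1) count=1: revealed 0 new [(none)] -> total=6
Click 3 (1,3) count=4: revealed 1 new [(1,3)] -> total=7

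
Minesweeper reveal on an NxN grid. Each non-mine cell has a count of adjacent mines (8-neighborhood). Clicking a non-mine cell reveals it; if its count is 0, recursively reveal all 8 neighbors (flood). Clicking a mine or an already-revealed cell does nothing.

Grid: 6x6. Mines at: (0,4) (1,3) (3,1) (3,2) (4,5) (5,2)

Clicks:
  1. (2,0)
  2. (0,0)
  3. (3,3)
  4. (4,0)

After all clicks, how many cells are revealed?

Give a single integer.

Click 1 (2,0) count=1: revealed 1 new [(2,0)] -> total=1
Click 2 (0,0) count=0: revealed 8 new [(0,0) (0,1) (0,2) (1,0) (1,1) (1,2) (2,1) (2,2)] -> total=9
Click 3 (3,3) count=1: revealed 1 new [(3,3)] -> total=10
Click 4 (4,0) count=1: revealed 1 new [(4,0)] -> total=11

Answer: 11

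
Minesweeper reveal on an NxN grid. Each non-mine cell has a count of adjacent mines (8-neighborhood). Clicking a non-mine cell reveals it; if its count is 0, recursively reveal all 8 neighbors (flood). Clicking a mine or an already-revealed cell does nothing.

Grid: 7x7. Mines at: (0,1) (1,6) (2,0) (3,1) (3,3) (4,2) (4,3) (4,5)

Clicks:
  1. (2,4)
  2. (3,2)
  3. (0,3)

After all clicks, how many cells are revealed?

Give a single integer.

Click 1 (2,4) count=1: revealed 1 new [(2,4)] -> total=1
Click 2 (3,2) count=4: revealed 1 new [(3,2)] -> total=2
Click 3 (0,3) count=0: revealed 11 new [(0,2) (0,3) (0,4) (0,5) (1,2) (1,3) (1,4) (1,5) (2,2) (2,3) (2,5)] -> total=13

Answer: 13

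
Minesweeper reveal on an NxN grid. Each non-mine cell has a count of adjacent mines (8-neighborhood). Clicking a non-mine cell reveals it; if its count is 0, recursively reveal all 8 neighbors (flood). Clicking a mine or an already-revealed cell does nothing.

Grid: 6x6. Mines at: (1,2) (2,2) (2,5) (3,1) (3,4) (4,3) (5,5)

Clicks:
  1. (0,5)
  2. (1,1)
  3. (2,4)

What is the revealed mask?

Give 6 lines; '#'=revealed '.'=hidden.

Answer: ...###
.#.###
....#.
......
......
......

Derivation:
Click 1 (0,5) count=0: revealed 6 new [(0,3) (0,4) (0,5) (1,3) (1,4) (1,5)] -> total=6
Click 2 (1,1) count=2: revealed 1 new [(1,1)] -> total=7
Click 3 (2,4) count=2: revealed 1 new [(2,4)] -> total=8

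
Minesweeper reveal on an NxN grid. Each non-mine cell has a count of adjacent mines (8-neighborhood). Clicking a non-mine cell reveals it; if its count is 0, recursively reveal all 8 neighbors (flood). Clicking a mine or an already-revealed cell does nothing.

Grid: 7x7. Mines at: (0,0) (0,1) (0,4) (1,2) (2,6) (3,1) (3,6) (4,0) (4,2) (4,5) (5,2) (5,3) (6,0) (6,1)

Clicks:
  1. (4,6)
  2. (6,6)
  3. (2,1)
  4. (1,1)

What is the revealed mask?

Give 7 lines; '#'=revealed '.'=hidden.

Click 1 (4,6) count=2: revealed 1 new [(4,6)] -> total=1
Click 2 (6,6) count=0: revealed 6 new [(5,4) (5,5) (5,6) (6,4) (6,5) (6,6)] -> total=7
Click 3 (2,1) count=2: revealed 1 new [(2,1)] -> total=8
Click 4 (1,1) count=3: revealed 1 new [(1,1)] -> total=9

Answer: .......
.#.....
.#.....
.......
......#
....###
....###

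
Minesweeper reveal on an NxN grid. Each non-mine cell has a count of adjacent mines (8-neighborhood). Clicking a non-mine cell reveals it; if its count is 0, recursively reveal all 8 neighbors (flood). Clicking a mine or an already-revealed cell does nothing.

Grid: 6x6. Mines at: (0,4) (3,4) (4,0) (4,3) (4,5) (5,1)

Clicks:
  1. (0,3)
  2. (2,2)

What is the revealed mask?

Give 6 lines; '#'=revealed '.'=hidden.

Answer: ####..
####..
####..
####..
......
......

Derivation:
Click 1 (0,3) count=1: revealed 1 new [(0,3)] -> total=1
Click 2 (2,2) count=0: revealed 15 new [(0,0) (0,1) (0,2) (1,0) (1,1) (1,2) (1,3) (2,0) (2,1) (2,2) (2,3) (3,0) (3,1) (3,2) (3,3)] -> total=16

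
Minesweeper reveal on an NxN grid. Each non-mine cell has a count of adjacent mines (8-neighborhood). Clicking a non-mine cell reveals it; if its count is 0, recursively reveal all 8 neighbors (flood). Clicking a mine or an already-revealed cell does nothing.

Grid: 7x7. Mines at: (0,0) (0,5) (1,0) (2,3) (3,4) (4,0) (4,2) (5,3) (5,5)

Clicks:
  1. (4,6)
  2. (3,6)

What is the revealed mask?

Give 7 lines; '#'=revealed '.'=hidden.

Answer: .......
.....##
.....##
.....##
.....##
.......
.......

Derivation:
Click 1 (4,6) count=1: revealed 1 new [(4,6)] -> total=1
Click 2 (3,6) count=0: revealed 7 new [(1,5) (1,6) (2,5) (2,6) (3,5) (3,6) (4,5)] -> total=8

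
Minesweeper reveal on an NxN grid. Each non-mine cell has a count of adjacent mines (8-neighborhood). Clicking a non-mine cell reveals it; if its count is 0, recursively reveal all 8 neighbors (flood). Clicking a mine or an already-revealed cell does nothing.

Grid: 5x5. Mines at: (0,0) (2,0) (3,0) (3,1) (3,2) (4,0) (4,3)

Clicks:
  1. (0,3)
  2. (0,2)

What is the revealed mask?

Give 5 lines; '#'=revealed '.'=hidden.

Click 1 (0,3) count=0: revealed 14 new [(0,1) (0,2) (0,3) (0,4) (1,1) (1,2) (1,3) (1,4) (2,1) (2,2) (2,3) (2,4) (3,3) (3,4)] -> total=14
Click 2 (0,2) count=0: revealed 0 new [(none)] -> total=14

Answer: .####
.####
.####
...##
.....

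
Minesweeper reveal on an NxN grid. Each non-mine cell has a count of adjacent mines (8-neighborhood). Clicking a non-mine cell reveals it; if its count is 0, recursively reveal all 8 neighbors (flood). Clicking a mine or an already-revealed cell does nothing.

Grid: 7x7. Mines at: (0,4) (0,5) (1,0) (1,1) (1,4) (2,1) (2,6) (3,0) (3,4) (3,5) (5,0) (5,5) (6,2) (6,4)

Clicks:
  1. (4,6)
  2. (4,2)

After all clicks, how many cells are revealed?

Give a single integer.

Answer: 10

Derivation:
Click 1 (4,6) count=2: revealed 1 new [(4,6)] -> total=1
Click 2 (4,2) count=0: revealed 9 new [(3,1) (3,2) (3,3) (4,1) (4,2) (4,3) (5,1) (5,2) (5,3)] -> total=10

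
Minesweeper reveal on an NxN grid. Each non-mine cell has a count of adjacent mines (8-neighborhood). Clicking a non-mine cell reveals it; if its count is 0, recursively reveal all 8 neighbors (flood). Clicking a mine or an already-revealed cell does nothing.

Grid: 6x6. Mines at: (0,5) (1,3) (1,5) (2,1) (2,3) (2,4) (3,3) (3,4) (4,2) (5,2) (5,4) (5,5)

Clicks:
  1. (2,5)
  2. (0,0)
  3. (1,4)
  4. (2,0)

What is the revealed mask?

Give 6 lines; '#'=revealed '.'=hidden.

Answer: ###...
###.#.
#....#
......
......
......

Derivation:
Click 1 (2,5) count=3: revealed 1 new [(2,5)] -> total=1
Click 2 (0,0) count=0: revealed 6 new [(0,0) (0,1) (0,2) (1,0) (1,1) (1,2)] -> total=7
Click 3 (1,4) count=5: revealed 1 new [(1,4)] -> total=8
Click 4 (2,0) count=1: revealed 1 new [(2,0)] -> total=9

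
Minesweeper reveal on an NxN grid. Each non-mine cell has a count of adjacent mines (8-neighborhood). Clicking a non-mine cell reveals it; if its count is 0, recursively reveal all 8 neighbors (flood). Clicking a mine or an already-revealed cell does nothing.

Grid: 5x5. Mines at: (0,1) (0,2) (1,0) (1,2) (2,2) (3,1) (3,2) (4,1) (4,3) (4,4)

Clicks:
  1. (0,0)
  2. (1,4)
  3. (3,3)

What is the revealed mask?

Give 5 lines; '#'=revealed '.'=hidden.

Answer: #..##
...##
...##
...##
.....

Derivation:
Click 1 (0,0) count=2: revealed 1 new [(0,0)] -> total=1
Click 2 (1,4) count=0: revealed 8 new [(0,3) (0,4) (1,3) (1,4) (2,3) (2,4) (3,3) (3,4)] -> total=9
Click 3 (3,3) count=4: revealed 0 new [(none)] -> total=9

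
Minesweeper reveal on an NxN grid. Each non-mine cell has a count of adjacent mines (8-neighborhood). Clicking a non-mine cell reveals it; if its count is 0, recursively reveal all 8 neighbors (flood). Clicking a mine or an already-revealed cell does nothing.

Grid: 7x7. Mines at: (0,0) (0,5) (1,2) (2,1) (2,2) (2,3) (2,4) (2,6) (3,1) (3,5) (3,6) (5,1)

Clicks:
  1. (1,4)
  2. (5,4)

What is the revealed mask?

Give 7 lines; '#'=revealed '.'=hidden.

Answer: .......
....#..
.......
..###..
..#####
..#####
..#####

Derivation:
Click 1 (1,4) count=3: revealed 1 new [(1,4)] -> total=1
Click 2 (5,4) count=0: revealed 18 new [(3,2) (3,3) (3,4) (4,2) (4,3) (4,4) (4,5) (4,6) (5,2) (5,3) (5,4) (5,5) (5,6) (6,2) (6,3) (6,4) (6,5) (6,6)] -> total=19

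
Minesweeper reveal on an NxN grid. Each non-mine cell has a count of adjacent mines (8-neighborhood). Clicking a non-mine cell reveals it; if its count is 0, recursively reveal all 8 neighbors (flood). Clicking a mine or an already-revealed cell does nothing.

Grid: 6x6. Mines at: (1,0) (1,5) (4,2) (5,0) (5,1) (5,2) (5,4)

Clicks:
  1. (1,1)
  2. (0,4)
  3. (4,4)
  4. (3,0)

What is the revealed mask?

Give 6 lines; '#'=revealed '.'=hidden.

Click 1 (1,1) count=1: revealed 1 new [(1,1)] -> total=1
Click 2 (0,4) count=1: revealed 1 new [(0,4)] -> total=2
Click 3 (4,4) count=1: revealed 1 new [(4,4)] -> total=3
Click 4 (3,0) count=0: revealed 6 new [(2,0) (2,1) (3,0) (3,1) (4,0) (4,1)] -> total=9

Answer: ....#.
.#....
##....
##....
##..#.
......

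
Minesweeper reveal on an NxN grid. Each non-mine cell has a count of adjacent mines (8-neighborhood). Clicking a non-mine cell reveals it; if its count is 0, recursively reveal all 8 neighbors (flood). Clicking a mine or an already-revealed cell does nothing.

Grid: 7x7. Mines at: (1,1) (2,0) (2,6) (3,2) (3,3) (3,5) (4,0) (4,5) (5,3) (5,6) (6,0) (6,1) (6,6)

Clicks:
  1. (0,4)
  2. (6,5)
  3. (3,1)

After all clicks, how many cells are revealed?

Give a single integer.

Click 1 (0,4) count=0: revealed 14 new [(0,2) (0,3) (0,4) (0,5) (0,6) (1,2) (1,3) (1,4) (1,5) (1,6) (2,2) (2,3) (2,4) (2,5)] -> total=14
Click 2 (6,5) count=2: revealed 1 new [(6,5)] -> total=15
Click 3 (3,1) count=3: revealed 1 new [(3,1)] -> total=16

Answer: 16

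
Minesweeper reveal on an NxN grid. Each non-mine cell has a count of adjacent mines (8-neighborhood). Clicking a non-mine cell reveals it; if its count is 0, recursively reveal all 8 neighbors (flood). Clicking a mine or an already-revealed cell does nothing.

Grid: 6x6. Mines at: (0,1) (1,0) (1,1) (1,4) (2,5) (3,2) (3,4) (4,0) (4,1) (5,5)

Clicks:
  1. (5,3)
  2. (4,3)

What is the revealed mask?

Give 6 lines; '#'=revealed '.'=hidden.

Click 1 (5,3) count=0: revealed 6 new [(4,2) (4,3) (4,4) (5,2) (5,3) (5,4)] -> total=6
Click 2 (4,3) count=2: revealed 0 new [(none)] -> total=6

Answer: ......
......
......
......
..###.
..###.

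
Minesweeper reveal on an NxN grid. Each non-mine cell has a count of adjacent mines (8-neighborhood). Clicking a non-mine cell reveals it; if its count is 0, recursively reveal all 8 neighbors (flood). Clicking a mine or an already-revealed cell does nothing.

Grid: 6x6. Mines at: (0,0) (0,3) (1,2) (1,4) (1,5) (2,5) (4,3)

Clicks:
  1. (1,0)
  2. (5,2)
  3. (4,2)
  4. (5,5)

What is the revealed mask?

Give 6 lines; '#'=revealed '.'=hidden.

Click 1 (1,0) count=1: revealed 1 new [(1,0)] -> total=1
Click 2 (5,2) count=1: revealed 1 new [(5,2)] -> total=2
Click 3 (4,2) count=1: revealed 1 new [(4,2)] -> total=3
Click 4 (5,5) count=0: revealed 6 new [(3,4) (3,5) (4,4) (4,5) (5,4) (5,5)] -> total=9

Answer: ......
#.....
......
....##
..#.##
..#.##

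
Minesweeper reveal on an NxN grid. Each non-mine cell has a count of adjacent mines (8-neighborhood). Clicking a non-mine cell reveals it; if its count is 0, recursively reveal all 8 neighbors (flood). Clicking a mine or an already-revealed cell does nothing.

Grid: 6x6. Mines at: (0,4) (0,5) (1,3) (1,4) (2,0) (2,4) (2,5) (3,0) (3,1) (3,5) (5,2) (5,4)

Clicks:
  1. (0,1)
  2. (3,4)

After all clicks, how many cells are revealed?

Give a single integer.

Answer: 7

Derivation:
Click 1 (0,1) count=0: revealed 6 new [(0,0) (0,1) (0,2) (1,0) (1,1) (1,2)] -> total=6
Click 2 (3,4) count=3: revealed 1 new [(3,4)] -> total=7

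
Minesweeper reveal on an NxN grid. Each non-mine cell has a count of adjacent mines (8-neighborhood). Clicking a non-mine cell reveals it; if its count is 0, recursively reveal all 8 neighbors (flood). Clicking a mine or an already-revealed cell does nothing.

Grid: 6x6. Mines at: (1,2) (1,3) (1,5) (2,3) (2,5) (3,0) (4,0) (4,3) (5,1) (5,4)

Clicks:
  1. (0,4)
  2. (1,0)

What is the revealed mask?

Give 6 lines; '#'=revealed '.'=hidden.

Click 1 (0,4) count=2: revealed 1 new [(0,4)] -> total=1
Click 2 (1,0) count=0: revealed 6 new [(0,0) (0,1) (1,0) (1,1) (2,0) (2,1)] -> total=7

Answer: ##..#.
##....
##....
......
......
......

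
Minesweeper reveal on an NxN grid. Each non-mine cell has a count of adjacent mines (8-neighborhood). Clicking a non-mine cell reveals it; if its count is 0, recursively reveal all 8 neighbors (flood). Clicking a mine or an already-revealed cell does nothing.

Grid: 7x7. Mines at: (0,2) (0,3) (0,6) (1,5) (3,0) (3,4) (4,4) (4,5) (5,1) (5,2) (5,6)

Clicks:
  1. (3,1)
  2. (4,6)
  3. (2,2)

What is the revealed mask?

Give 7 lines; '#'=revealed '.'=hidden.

Click 1 (3,1) count=1: revealed 1 new [(3,1)] -> total=1
Click 2 (4,6) count=2: revealed 1 new [(4,6)] -> total=2
Click 3 (2,2) count=0: revealed 11 new [(1,1) (1,2) (1,3) (2,1) (2,2) (2,3) (3,2) (3,3) (4,1) (4,2) (4,3)] -> total=13

Answer: .......
.###...
.###...
.###...
.###..#
.......
.......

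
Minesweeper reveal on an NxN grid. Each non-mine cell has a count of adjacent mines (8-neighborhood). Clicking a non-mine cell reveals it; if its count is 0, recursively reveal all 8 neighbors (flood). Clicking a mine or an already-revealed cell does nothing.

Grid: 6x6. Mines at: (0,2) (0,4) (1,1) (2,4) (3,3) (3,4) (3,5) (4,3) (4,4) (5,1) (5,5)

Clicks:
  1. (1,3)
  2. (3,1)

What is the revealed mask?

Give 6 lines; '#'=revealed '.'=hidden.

Answer: ......
...#..
###...
###...
###...
......

Derivation:
Click 1 (1,3) count=3: revealed 1 new [(1,3)] -> total=1
Click 2 (3,1) count=0: revealed 9 new [(2,0) (2,1) (2,2) (3,0) (3,1) (3,2) (4,0) (4,1) (4,2)] -> total=10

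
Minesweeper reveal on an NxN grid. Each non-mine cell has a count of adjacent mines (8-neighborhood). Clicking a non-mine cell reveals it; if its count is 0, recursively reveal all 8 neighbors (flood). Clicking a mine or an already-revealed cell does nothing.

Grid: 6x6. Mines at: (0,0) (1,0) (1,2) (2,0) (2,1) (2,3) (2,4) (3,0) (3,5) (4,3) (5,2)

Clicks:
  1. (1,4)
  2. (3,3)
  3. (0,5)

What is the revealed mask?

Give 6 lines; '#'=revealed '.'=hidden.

Click 1 (1,4) count=2: revealed 1 new [(1,4)] -> total=1
Click 2 (3,3) count=3: revealed 1 new [(3,3)] -> total=2
Click 3 (0,5) count=0: revealed 5 new [(0,3) (0,4) (0,5) (1,3) (1,5)] -> total=7

Answer: ...###
...###
......
...#..
......
......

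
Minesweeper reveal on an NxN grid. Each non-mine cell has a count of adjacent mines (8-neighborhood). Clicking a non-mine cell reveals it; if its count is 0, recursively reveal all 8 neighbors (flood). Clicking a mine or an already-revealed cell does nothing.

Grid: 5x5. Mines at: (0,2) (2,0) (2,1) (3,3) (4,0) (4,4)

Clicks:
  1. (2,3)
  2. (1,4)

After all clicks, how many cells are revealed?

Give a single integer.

Answer: 6

Derivation:
Click 1 (2,3) count=1: revealed 1 new [(2,3)] -> total=1
Click 2 (1,4) count=0: revealed 5 new [(0,3) (0,4) (1,3) (1,4) (2,4)] -> total=6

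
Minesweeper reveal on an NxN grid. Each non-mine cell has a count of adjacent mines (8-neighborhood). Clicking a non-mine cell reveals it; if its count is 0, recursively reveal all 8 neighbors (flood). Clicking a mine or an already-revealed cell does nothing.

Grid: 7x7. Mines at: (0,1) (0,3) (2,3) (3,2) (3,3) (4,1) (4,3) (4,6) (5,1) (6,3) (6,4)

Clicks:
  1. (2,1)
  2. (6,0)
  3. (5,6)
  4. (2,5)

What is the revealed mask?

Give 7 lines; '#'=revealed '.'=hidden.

Answer: ....###
....###
.#..###
....###
.......
......#
#......

Derivation:
Click 1 (2,1) count=1: revealed 1 new [(2,1)] -> total=1
Click 2 (6,0) count=1: revealed 1 new [(6,0)] -> total=2
Click 3 (5,6) count=1: revealed 1 new [(5,6)] -> total=3
Click 4 (2,5) count=0: revealed 12 new [(0,4) (0,5) (0,6) (1,4) (1,5) (1,6) (2,4) (2,5) (2,6) (3,4) (3,5) (3,6)] -> total=15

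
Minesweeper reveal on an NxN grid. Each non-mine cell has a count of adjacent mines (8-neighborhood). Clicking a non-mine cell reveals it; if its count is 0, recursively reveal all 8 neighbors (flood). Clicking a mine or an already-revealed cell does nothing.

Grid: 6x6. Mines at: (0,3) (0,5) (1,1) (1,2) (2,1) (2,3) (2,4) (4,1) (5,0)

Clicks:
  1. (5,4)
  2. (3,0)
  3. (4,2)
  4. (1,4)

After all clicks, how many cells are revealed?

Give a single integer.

Answer: 14

Derivation:
Click 1 (5,4) count=0: revealed 12 new [(3,2) (3,3) (3,4) (3,5) (4,2) (4,3) (4,4) (4,5) (5,2) (5,3) (5,4) (5,5)] -> total=12
Click 2 (3,0) count=2: revealed 1 new [(3,0)] -> total=13
Click 3 (4,2) count=1: revealed 0 new [(none)] -> total=13
Click 4 (1,4) count=4: revealed 1 new [(1,4)] -> total=14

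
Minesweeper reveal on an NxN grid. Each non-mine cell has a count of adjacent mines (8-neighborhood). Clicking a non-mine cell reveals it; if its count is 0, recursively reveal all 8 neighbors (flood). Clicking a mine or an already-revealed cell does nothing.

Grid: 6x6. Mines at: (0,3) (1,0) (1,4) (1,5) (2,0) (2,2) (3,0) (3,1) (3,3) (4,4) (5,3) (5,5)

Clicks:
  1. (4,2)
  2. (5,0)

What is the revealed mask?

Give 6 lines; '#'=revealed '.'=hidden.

Click 1 (4,2) count=3: revealed 1 new [(4,2)] -> total=1
Click 2 (5,0) count=0: revealed 5 new [(4,0) (4,1) (5,0) (5,1) (5,2)] -> total=6

Answer: ......
......
......
......
###...
###...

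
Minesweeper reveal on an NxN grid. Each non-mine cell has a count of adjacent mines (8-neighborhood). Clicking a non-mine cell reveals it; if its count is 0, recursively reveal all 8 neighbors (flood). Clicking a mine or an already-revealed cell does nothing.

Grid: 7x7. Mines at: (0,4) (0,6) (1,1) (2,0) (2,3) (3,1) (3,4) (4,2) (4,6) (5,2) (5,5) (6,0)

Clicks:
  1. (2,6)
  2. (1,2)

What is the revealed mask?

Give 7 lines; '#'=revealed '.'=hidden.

Click 1 (2,6) count=0: revealed 6 new [(1,5) (1,6) (2,5) (2,6) (3,5) (3,6)] -> total=6
Click 2 (1,2) count=2: revealed 1 new [(1,2)] -> total=7

Answer: .......
..#..##
.....##
.....##
.......
.......
.......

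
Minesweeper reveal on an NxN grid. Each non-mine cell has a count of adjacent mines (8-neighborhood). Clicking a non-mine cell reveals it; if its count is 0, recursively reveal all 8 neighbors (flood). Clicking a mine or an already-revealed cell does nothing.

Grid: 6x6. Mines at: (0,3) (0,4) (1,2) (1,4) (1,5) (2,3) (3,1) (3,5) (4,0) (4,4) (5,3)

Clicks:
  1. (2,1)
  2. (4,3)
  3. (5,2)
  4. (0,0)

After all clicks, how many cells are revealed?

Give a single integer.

Answer: 8

Derivation:
Click 1 (2,1) count=2: revealed 1 new [(2,1)] -> total=1
Click 2 (4,3) count=2: revealed 1 new [(4,3)] -> total=2
Click 3 (5,2) count=1: revealed 1 new [(5,2)] -> total=3
Click 4 (0,0) count=0: revealed 5 new [(0,0) (0,1) (1,0) (1,1) (2,0)] -> total=8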